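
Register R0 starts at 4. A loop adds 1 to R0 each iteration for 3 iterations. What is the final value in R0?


Starting value: R0 = 4
  Iter 1: R0 = 4 + 1 = 5
  Iter 2: R0 = 5 + 1 = 6
  Iter 3: R0 = 6 + 1 = 7
Final: R0 = 7

7


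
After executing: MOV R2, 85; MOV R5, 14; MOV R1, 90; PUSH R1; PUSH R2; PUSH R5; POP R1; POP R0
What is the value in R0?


Stack trace (top is rightmost):
  MOV R2, 85  → R2 = 85
  MOV R5, 14  → R5 = 14
  MOV R1, 90  → R1 = 90
  PUSH R1  → stack: [90]
  PUSH R2  → stack: [90, 85]
  PUSH R5  → stack: [90, 85, 14]
  POP R1  → R1 = 14, stack: [90, 85]
  POP R0  → R0 = 85, stack: [90]
Final: R0 = 85

85


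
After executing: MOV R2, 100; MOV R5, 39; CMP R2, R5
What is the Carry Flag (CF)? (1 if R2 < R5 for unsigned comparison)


Register state trace:
  MOV R2, 100  → R2 = 100
  MOV R5, 39  → R5 = 39
  CMP R2, R5  → unsigned 100 - 39: no borrow
  100 >= 39, so CF = 0
CF = 0

0


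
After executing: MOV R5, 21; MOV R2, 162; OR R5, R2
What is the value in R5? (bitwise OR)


Register state trace:
  MOV R5, 21  → R5 = 21 (0b00010101)
  MOV R2, 162  → R2 = 162 (0b10100010)
  OR R5, R2   → R5 = 21 OR 162 = 183 (0b10110111)
Final: R5 = 183

183


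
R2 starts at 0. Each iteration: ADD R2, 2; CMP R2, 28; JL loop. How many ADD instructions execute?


Loop trace (R2 starts at 0, target 28, step 2):
  ADD #1: R2 = 0 + 2 = 2  → 2 < 28, loop
  ADD #2: R2 = 2 + 2 = 4  → 4 < 28, loop
  ADD #3: R2 = 4 + 2 = 6  → 6 < 28, loop
  ADD #4: R2 = 6 + 2 = 8  → 8 < 28, loop
  ADD #5: R2 = 8 + 2 = 10  → 10 < 28, loop
  ADD #6: R2 = 10 + 2 = 12  → 12 < 28, loop
  ADD #7: R2 = 12 + 2 = 14  → 14 < 28, loop
  ADD #8: R2 = 14 + 2 = 16  → 16 < 28, loop
  ADD #9: R2 = 16 + 2 = 18  → 18 < 28, loop
  ADD #10: R2 = 18 + 2 = 20  → 20 < 28, loop
  ADD #11: R2 = 20 + 2 = 22  → 22 < 28, loop
  ADD #12: R2 = 22 + 2 = 24  → 24 < 28, loop
  ADD #13: R2 = 24 + 2 = 26  → 26 < 28, loop
  ADD #14: R2 = 26 + 2 = 28  → 28 >= 28, exit
Total ADD instructions: 14

14


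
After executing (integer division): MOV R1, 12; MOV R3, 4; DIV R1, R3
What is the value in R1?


Register state trace:
  MOV R1, 12  → R1 = 12
  MOV R3, 4  → R3 = 4
  DIV R1, R3  → R1 = 12 // 4 = 3
Final: R1 = 3

3


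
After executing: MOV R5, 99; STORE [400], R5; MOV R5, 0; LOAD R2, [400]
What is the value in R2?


Register and memory trace:
  MOV R5, 99  → R5 = 99
  STORE [400], R5  → mem[400] = 99
  MOV R5, 0  → R5 = 0
  LOAD R2, [400]  → R2 = mem[400] = 99
Final: R2 = 99

99


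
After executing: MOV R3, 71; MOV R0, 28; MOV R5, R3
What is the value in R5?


Register state trace:
  MOV R3, 71  → R3 = 71
  MOV R0, 28  → R0 = 28
  MOV R5, R3  → R5 = 71
Final: R5 = 71

71


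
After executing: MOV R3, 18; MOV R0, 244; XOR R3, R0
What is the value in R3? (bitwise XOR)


Register state trace:
  MOV R3, 18  → R3 = 18 (0b00010010)
  MOV R0, 244  → R0 = 244 (0b11110100)
  XOR R3, R0  → R3 = 18 XOR 244 = 230 (0b11100110)
Final: R3 = 230

230


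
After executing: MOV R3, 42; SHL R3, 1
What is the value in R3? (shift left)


Register state trace:
  MOV R3, 42  → R3 = 42
  SHL R3, 1  → R3 = 42 << 1 = 42 * 2^1 = 84
Final: R3 = 84

84


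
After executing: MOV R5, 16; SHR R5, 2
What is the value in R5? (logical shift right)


Register state trace:
  MOV R5, 16  → R5 = 16
  SHR R5, 2  → R5 = 16 >> 2 = 16 // 2^2 = 4
Final: R5 = 4

4


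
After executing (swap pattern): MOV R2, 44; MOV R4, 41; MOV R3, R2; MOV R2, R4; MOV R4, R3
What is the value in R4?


Register state trace (swap pattern):
  MOV R2, 44  → R2 = 44
  MOV R4, 41  → R4 = 41
  MOV R3, R2  → R3 = 44  (save R2)
  MOV R2, R4  → R2 = 41  (R2 gets R4's value)
  MOV R4, R3  → R4 = 44  (R4 gets saved value)
Final: R4 = 44

44


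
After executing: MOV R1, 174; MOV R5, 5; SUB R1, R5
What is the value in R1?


Register state trace:
  MOV R1, 174  → R1 = 174
  MOV R5, 5  → R5 = 5
  SUB R1, R5  → R1 = 174 - 5 = 169
Final: R1 = 169

169


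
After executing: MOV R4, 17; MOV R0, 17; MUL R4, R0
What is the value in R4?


Register state trace:
  MOV R4, 17  → R4 = 17
  MOV R0, 17  → R0 = 17
  MUL R4, R0  → R4 = 17 * 17 = 289
Final: R4 = 289

289


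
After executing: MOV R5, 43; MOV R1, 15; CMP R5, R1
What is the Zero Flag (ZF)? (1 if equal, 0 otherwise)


Register state trace:
  MOV R5, 43  → R5 = 43
  MOV R1, 15  → R1 = 15
  CMP R5, R1  → computes 43 - 15 = 28
  Result is nonzero, so values are not equal
ZF = 0

0


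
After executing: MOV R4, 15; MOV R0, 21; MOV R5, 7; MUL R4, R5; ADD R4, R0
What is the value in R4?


Register state trace:
  MOV R4, 15  → R4 = 15
  MOV R0, 21  → R0 = 21
  MOV R5, 7  → R5 = 7
  MUL R4, R5  → R4 = 15 * 7 = 105
  ADD R4, R0  → R4 = 105 + 21 = 126
Final: R4 = 126

126


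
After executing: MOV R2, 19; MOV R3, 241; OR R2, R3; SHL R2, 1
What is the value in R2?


Register state trace:
  MOV R2, 19  → R2 = 19 (0b00010011)
  MOV R3, 241  → R3 = 241 (0b11110001)
  OR R2, R3  → R2 = 19 OR 241 = 243 (0b11110011)
  SHL R2, 1  → R2 = 243 << 1 = 486
Final: R2 = 486

486


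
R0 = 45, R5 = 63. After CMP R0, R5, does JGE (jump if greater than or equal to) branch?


Trace:
  R0 = 45, R5 = 63
  CMP R0, R5  → compares 45 vs 63
  JGE checks: is 45 greater than or equal to 63?
  45 < 63, so condition is false
Branch taken: No

No


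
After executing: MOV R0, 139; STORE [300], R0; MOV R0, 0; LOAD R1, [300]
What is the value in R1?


Register and memory trace:
  MOV R0, 139  → R0 = 139
  STORE [300], R0  → mem[300] = 139
  MOV R0, 0  → R0 = 0
  LOAD R1, [300]  → R1 = mem[300] = 139
Final: R1 = 139

139


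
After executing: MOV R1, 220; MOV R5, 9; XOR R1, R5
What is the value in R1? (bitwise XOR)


Register state trace:
  MOV R1, 220  → R1 = 220 (0b11011100)
  MOV R5, 9  → R5 = 9 (0b00001001)
  XOR R1, R5  → R1 = 220 XOR 9 = 213 (0b11010101)
Final: R1 = 213

213


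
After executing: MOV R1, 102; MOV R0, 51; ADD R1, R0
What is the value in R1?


Register state trace:
  MOV R1, 102  → R1 = 102
  MOV R0, 51  → R0 = 51
  ADD R1, R0  → R1 = 102 + 51 = 153
Final: R1 = 153

153


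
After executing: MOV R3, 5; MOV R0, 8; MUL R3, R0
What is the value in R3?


Register state trace:
  MOV R3, 5  → R3 = 5
  MOV R0, 8  → R0 = 8
  MUL R3, R0  → R3 = 5 * 8 = 40
Final: R3 = 40

40


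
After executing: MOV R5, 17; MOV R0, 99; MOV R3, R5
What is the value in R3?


Register state trace:
  MOV R5, 17  → R5 = 17
  MOV R0, 99  → R0 = 99
  MOV R3, R5  → R3 = 17
Final: R3 = 17

17


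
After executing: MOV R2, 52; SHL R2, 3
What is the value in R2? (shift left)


Register state trace:
  MOV R2, 52  → R2 = 52
  SHL R2, 3  → R2 = 52 << 3 = 52 * 2^3 = 416
Final: R2 = 416

416


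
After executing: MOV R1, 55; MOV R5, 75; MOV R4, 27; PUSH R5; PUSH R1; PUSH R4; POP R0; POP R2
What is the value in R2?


Stack trace (top is rightmost):
  MOV R1, 55  → R1 = 55
  MOV R5, 75  → R5 = 75
  MOV R4, 27  → R4 = 27
  PUSH R5  → stack: [75]
  PUSH R1  → stack: [75, 55]
  PUSH R4  → stack: [75, 55, 27]
  POP R0  → R0 = 27, stack: [75, 55]
  POP R2  → R2 = 55, stack: [75]
Final: R2 = 55

55


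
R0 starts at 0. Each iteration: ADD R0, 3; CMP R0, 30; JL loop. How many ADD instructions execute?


Loop trace (R0 starts at 0, target 30, step 3):
  ADD #1: R0 = 0 + 3 = 3  → 3 < 30, loop
  ADD #2: R0 = 3 + 3 = 6  → 6 < 30, loop
  ADD #3: R0 = 6 + 3 = 9  → 9 < 30, loop
  ADD #4: R0 = 9 + 3 = 12  → 12 < 30, loop
  ADD #5: R0 = 12 + 3 = 15  → 15 < 30, loop
  ADD #6: R0 = 15 + 3 = 18  → 18 < 30, loop
  ADD #7: R0 = 18 + 3 = 21  → 21 < 30, loop
  ADD #8: R0 = 21 + 3 = 24  → 24 < 30, loop
  ADD #9: R0 = 24 + 3 = 27  → 27 < 30, loop
  ADD #10: R0 = 27 + 3 = 30  → 30 >= 30, exit
Total ADD instructions: 10

10


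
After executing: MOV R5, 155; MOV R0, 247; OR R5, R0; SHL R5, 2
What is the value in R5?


Register state trace:
  MOV R5, 155  → R5 = 155 (0b10011011)
  MOV R0, 247  → R0 = 247 (0b11110111)
  OR R5, R0  → R5 = 155 OR 247 = 255 (0b11111111)
  SHL R5, 2  → R5 = 255 << 2 = 1020
Final: R5 = 1020

1020


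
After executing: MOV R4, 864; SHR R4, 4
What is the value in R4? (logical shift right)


Register state trace:
  MOV R4, 864  → R4 = 864
  SHR R4, 4  → R4 = 864 >> 4 = 864 // 2^4 = 54
Final: R4 = 54

54


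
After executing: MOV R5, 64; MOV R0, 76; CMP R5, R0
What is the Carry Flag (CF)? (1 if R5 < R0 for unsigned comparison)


Register state trace:
  MOV R5, 64  → R5 = 64
  MOV R0, 76  → R0 = 76
  CMP R5, R0  → unsigned 64 - 76: borrow occurs
  64 < 76, so CF = 1
CF = 1

1


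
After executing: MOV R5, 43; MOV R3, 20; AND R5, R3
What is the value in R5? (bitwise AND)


Register state trace:
  MOV R5, 43  → R5 = 43 (0b00101011)
  MOV R3, 20  → R3 = 20 (0b00010100)
  AND R5, R3  → R5 = 43 AND 20 = 0 (0b00000000)
Final: R5 = 0

0


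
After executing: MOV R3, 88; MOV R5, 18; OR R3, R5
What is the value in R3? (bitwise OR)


Register state trace:
  MOV R3, 88  → R3 = 88 (0b01011000)
  MOV R5, 18  → R5 = 18 (0b00010010)
  OR R3, R5   → R3 = 88 OR 18 = 90 (0b01011010)
Final: R3 = 90

90


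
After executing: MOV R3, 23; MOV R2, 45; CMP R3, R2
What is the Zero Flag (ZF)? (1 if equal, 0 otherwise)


Register state trace:
  MOV R3, 23  → R3 = 23
  MOV R2, 45  → R2 = 45
  CMP R3, R2  → computes 23 - 45 = -22
  Result is nonzero, so values are not equal
ZF = 0

0


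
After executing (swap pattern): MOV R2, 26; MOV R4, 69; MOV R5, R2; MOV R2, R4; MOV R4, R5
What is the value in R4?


Register state trace (swap pattern):
  MOV R2, 26  → R2 = 26
  MOV R4, 69  → R4 = 69
  MOV R5, R2  → R5 = 26  (save R2)
  MOV R2, R4  → R2 = 69  (R2 gets R4's value)
  MOV R4, R5  → R4 = 26  (R4 gets saved value)
Final: R4 = 26

26


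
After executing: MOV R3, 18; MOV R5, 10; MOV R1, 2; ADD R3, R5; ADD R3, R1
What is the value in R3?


Register state trace:
  MOV R3, 18  → R3 = 18
  MOV R5, 10  → R5 = 10
  MOV R1, 2  → R1 = 2
  ADD R3, R5  → R3 = 18 + 10 = 28
  ADD R3, R1  → R3 = 28 + 2 = 30
Final: R3 = 30

30


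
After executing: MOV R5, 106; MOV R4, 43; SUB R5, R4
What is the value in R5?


Register state trace:
  MOV R5, 106  → R5 = 106
  MOV R4, 43  → R4 = 43
  SUB R5, R4  → R5 = 106 - 43 = 63
Final: R5 = 63

63


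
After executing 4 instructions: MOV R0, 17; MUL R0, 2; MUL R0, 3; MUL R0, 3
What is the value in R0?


Register state trace:
  MOV R0, 17  → R0 = 17
  MUL R0, 2  → R0 = 17 * 2 = 34
  MUL R0, 3  → R0 = 34 * 3 = 102
  MUL R0, 3  → R0 = 102 * 3 = 306
Final: R0 = 306

306


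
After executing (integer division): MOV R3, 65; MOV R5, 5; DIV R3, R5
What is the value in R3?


Register state trace:
  MOV R3, 65  → R3 = 65
  MOV R5, 5  → R5 = 5
  DIV R3, R5  → R3 = 65 // 5 = 13
Final: R3 = 13

13


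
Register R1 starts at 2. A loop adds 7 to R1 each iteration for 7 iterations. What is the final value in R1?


Starting value: R1 = 2
  Iter 1: R1 = 2 + 7 = 9
  Iter 2: R1 = 9 + 7 = 16
  Iter 3: R1 = 16 + 7 = 23
  Iter 4: R1 = 23 + 7 = 30
  Iter 5: R1 = 30 + 7 = 37
  Iter 6: R1 = 37 + 7 = 44
  Iter 7: R1 = 44 + 7 = 51
Final: R1 = 51

51


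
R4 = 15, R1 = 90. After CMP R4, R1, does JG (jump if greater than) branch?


Trace:
  R4 = 15, R1 = 90
  CMP R4, R1  → compares 15 vs 90
  JG checks: is 15 greater than 90?
  15 < 90, so condition is false
Branch taken: No

No


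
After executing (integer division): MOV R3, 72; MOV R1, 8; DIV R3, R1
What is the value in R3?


Register state trace:
  MOV R3, 72  → R3 = 72
  MOV R1, 8  → R1 = 8
  DIV R3, R1  → R3 = 72 // 8 = 9
Final: R3 = 9

9


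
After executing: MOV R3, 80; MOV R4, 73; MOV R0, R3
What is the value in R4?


Register state trace:
  MOV R3, 80  → R3 = 80
  MOV R4, 73  → R4 = 73
  MOV R0, R3  → R0 = 80
Final: R4 = 73

73


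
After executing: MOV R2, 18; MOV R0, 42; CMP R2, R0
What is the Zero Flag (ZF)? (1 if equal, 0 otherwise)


Register state trace:
  MOV R2, 18  → R2 = 18
  MOV R0, 42  → R0 = 42
  CMP R2, R0  → computes 18 - 42 = -24
  Result is nonzero, so values are not equal
ZF = 0

0


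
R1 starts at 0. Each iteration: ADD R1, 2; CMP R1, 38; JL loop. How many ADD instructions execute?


Loop trace (R1 starts at 0, target 38, step 2):
  ADD #1: R1 = 0 + 2 = 2  → 2 < 38, loop
  ADD #2: R1 = 2 + 2 = 4  → 4 < 38, loop
  ADD #3: R1 = 4 + 2 = 6  → 6 < 38, loop
  ADD #4: R1 = 6 + 2 = 8  → 8 < 38, loop
  ADD #5: R1 = 8 + 2 = 10  → 10 < 38, loop
  ADD #6: R1 = 10 + 2 = 12  → 12 < 38, loop
  ADD #7: R1 = 12 + 2 = 14  → 14 < 38, loop
  ADD #8: R1 = 14 + 2 = 16  → 16 < 38, loop
  ADD #9: R1 = 16 + 2 = 18  → 18 < 38, loop
  ADD #10: R1 = 18 + 2 = 20  → 20 < 38, loop
  ADD #11: R1 = 20 + 2 = 22  → 22 < 38, loop
  ADD #12: R1 = 22 + 2 = 24  → 24 < 38, loop
  ADD #13: R1 = 24 + 2 = 26  → 26 < 38, loop
  ADD #14: R1 = 26 + 2 = 28  → 28 < 38, loop
  ADD #15: R1 = 28 + 2 = 30  → 30 < 38, loop
  ADD #16: R1 = 30 + 2 = 32  → 32 < 38, loop
  ADD #17: R1 = 32 + 2 = 34  → 34 < 38, loop
  ADD #18: R1 = 34 + 2 = 36  → 36 < 38, loop
  ADD #19: R1 = 36 + 2 = 38  → 38 >= 38, exit
Total ADD instructions: 19

19


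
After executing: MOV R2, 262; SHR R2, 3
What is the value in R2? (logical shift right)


Register state trace:
  MOV R2, 262  → R2 = 262
  SHR R2, 3  → R2 = 262 >> 3 = 262 // 2^3 = 32
Final: R2 = 32

32


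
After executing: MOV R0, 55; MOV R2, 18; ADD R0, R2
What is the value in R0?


Register state trace:
  MOV R0, 55  → R0 = 55
  MOV R2, 18  → R2 = 18
  ADD R0, R2  → R0 = 55 + 18 = 73
Final: R0 = 73

73


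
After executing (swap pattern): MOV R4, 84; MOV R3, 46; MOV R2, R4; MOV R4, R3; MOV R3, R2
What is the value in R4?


Register state trace (swap pattern):
  MOV R4, 84  → R4 = 84
  MOV R3, 46  → R3 = 46
  MOV R2, R4  → R2 = 84  (save R4)
  MOV R4, R3  → R4 = 46  (R4 gets R3's value)
  MOV R3, R2  → R3 = 84  (R3 gets saved value)
Final: R4 = 46

46


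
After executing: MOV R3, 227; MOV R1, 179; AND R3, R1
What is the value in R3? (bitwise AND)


Register state trace:
  MOV R3, 227  → R3 = 227 (0b11100011)
  MOV R1, 179  → R1 = 179 (0b10110011)
  AND R3, R1  → R3 = 227 AND 179 = 163 (0b10100011)
Final: R3 = 163

163


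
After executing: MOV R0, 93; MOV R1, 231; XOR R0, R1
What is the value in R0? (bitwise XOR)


Register state trace:
  MOV R0, 93  → R0 = 93 (0b01011101)
  MOV R1, 231  → R1 = 231 (0b11100111)
  XOR R0, R1  → R0 = 93 XOR 231 = 186 (0b10111010)
Final: R0 = 186

186


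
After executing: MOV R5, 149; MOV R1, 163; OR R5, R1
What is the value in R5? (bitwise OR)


Register state trace:
  MOV R5, 149  → R5 = 149 (0b10010101)
  MOV R1, 163  → R1 = 163 (0b10100011)
  OR R5, R1   → R5 = 149 OR 163 = 183 (0b10110111)
Final: R5 = 183

183


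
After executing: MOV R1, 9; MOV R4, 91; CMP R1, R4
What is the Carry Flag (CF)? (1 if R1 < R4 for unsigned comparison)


Register state trace:
  MOV R1, 9  → R1 = 9
  MOV R4, 91  → R4 = 91
  CMP R1, R4  → unsigned 9 - 91: borrow occurs
  9 < 91, so CF = 1
CF = 1

1


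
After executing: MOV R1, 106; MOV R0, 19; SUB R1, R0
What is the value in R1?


Register state trace:
  MOV R1, 106  → R1 = 106
  MOV R0, 19  → R0 = 19
  SUB R1, R0  → R1 = 106 - 19 = 87
Final: R1 = 87

87


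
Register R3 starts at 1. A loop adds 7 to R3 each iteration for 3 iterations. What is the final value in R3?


Starting value: R3 = 1
  Iter 1: R3 = 1 + 7 = 8
  Iter 2: R3 = 8 + 7 = 15
  Iter 3: R3 = 15 + 7 = 22
Final: R3 = 22

22


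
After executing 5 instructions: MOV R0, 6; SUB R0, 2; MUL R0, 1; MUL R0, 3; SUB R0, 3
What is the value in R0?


Register state trace:
  MOV R0, 6  → R0 = 6
  SUB R0, 2  → R0 = 6 - 2 = 4
  MUL R0, 1  → R0 = 4 * 1 = 4
  MUL R0, 3  → R0 = 4 * 3 = 12
  SUB R0, 3  → R0 = 12 - 3 = 9
Final: R0 = 9

9


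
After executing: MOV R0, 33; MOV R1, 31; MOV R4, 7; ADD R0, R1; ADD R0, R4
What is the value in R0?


Register state trace:
  MOV R0, 33  → R0 = 33
  MOV R1, 31  → R1 = 31
  MOV R4, 7  → R4 = 7
  ADD R0, R1  → R0 = 33 + 31 = 64
  ADD R0, R4  → R0 = 64 + 7 = 71
Final: R0 = 71

71


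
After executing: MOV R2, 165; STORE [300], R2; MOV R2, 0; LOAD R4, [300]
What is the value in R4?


Register and memory trace:
  MOV R2, 165  → R2 = 165
  STORE [300], R2  → mem[300] = 165
  MOV R2, 0  → R2 = 0
  LOAD R4, [300]  → R4 = mem[300] = 165
Final: R4 = 165

165


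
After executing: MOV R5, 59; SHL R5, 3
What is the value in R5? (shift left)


Register state trace:
  MOV R5, 59  → R5 = 59
  SHL R5, 3  → R5 = 59 << 3 = 59 * 2^3 = 472
Final: R5 = 472

472


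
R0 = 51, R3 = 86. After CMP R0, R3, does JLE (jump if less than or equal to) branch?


Trace:
  R0 = 51, R3 = 86
  CMP R0, R3  → compares 51 vs 86
  JLE checks: is 51 less than or equal to 86?
  51 < 86, so condition is true
Branch taken: Yes

Yes


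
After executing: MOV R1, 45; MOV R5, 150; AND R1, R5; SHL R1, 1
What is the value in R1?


Register state trace:
  MOV R1, 45  → R1 = 45 (0b00101101)
  MOV R5, 150  → R5 = 150 (0b10010110)
  AND R1, R5  → R1 = 45 AND 150 = 4 (0b00000100)
  SHL R1, 1  → R1 = 4 << 1 = 8
Final: R1 = 8

8


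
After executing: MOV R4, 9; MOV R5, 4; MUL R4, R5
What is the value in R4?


Register state trace:
  MOV R4, 9  → R4 = 9
  MOV R5, 4  → R5 = 4
  MUL R4, R5  → R4 = 9 * 4 = 36
Final: R4 = 36

36


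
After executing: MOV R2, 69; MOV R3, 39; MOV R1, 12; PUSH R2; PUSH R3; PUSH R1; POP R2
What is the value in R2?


Stack trace (top is rightmost):
  MOV R2, 69  → R2 = 69
  MOV R3, 39  → R3 = 39
  MOV R1, 12  → R1 = 12
  PUSH R2  → stack: [69]
  PUSH R3  → stack: [69, 39]
  PUSH R1  → stack: [69, 39, 12]
  POP R2  → R2 = 12, stack: [69, 39]
Final: R2 = 12

12


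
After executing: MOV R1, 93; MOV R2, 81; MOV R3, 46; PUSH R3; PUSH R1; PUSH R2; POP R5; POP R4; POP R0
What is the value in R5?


Stack trace (top is rightmost):
  MOV R1, 93  → R1 = 93
  MOV R2, 81  → R2 = 81
  MOV R3, 46  → R3 = 46
  PUSH R3  → stack: [46]
  PUSH R1  → stack: [46, 93]
  PUSH R2  → stack: [46, 93, 81]
  POP R5  → R5 = 81, stack: [46, 93]
  POP R4  → R4 = 93, stack: [46]
  POP R0  → R0 = 46, stack: []
Final: R5 = 81

81


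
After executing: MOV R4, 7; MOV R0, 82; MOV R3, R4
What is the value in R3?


Register state trace:
  MOV R4, 7  → R4 = 7
  MOV R0, 82  → R0 = 82
  MOV R3, R4  → R3 = 7
Final: R3 = 7

7


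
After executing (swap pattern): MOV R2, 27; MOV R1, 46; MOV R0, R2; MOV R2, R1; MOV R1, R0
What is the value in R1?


Register state trace (swap pattern):
  MOV R2, 27  → R2 = 27
  MOV R1, 46  → R1 = 46
  MOV R0, R2  → R0 = 27  (save R2)
  MOV R2, R1  → R2 = 46  (R2 gets R1's value)
  MOV R1, R0  → R1 = 27  (R1 gets saved value)
Final: R1 = 27

27


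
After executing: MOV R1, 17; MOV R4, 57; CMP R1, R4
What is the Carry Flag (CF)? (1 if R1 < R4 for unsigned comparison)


Register state trace:
  MOV R1, 17  → R1 = 17
  MOV R4, 57  → R4 = 57
  CMP R1, R4  → unsigned 17 - 57: borrow occurs
  17 < 57, so CF = 1
CF = 1

1


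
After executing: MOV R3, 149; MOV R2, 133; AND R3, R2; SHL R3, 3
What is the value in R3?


Register state trace:
  MOV R3, 149  → R3 = 149 (0b10010101)
  MOV R2, 133  → R2 = 133 (0b10000101)
  AND R3, R2  → R3 = 149 AND 133 = 133 (0b10000101)
  SHL R3, 3  → R3 = 133 << 3 = 1064
Final: R3 = 1064

1064


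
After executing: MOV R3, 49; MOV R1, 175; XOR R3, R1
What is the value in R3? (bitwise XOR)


Register state trace:
  MOV R3, 49  → R3 = 49 (0b00110001)
  MOV R1, 175  → R1 = 175 (0b10101111)
  XOR R3, R1  → R3 = 49 XOR 175 = 158 (0b10011110)
Final: R3 = 158

158


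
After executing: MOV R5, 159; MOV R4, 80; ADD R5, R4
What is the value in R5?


Register state trace:
  MOV R5, 159  → R5 = 159
  MOV R4, 80  → R4 = 80
  ADD R5, R4  → R5 = 159 + 80 = 239
Final: R5 = 239

239


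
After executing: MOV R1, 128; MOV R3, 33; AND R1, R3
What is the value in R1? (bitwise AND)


Register state trace:
  MOV R1, 128  → R1 = 128 (0b10000000)
  MOV R3, 33  → R3 = 33 (0b00100001)
  AND R1, R3  → R1 = 128 AND 33 = 0 (0b00000000)
Final: R1 = 0

0


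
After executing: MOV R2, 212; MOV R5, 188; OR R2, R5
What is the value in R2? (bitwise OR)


Register state trace:
  MOV R2, 212  → R2 = 212 (0b11010100)
  MOV R5, 188  → R5 = 188 (0b10111100)
  OR R2, R5   → R2 = 212 OR 188 = 252 (0b11111100)
Final: R2 = 252

252


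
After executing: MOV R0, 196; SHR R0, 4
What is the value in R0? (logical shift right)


Register state trace:
  MOV R0, 196  → R0 = 196
  SHR R0, 4  → R0 = 196 >> 4 = 196 // 2^4 = 12
Final: R0 = 12

12


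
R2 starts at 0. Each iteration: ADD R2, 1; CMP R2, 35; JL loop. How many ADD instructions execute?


Loop trace (R2 starts at 0, target 35, step 1):
  ADD #1: R2 = 0 + 1 = 1  → 1 < 35, loop
  ADD #2: R2 = 1 + 1 = 2  → 2 < 35, loop
  ADD #3: R2 = 2 + 1 = 3  → 3 < 35, loop
  ADD #4: R2 = 3 + 1 = 4  → 4 < 35, loop
  ADD #5: R2 = 4 + 1 = 5  → 5 < 35, loop
  ADD #6: R2 = 5 + 1 = 6  → 6 < 35, loop
  ADD #7: R2 = 6 + 1 = 7  → 7 < 35, loop
  ADD #8: R2 = 7 + 1 = 8  → 8 < 35, loop
  ADD #9: R2 = 8 + 1 = 9  → 9 < 35, loop
  ADD #10: R2 = 9 + 1 = 10  → 10 < 35, loop
  ADD #11: R2 = 10 + 1 = 11  → 11 < 35, loop
  ADD #12: R2 = 11 + 1 = 12  → 12 < 35, loop
  ADD #13: R2 = 12 + 1 = 13  → 13 < 35, loop
  ADD #14: R2 = 13 + 1 = 14  → 14 < 35, loop
  ADD #15: R2 = 14 + 1 = 15  → 15 < 35, loop
  ADD #16: R2 = 15 + 1 = 16  → 16 < 35, loop
  ADD #17: R2 = 16 + 1 = 17  → 17 < 35, loop
  ADD #18: R2 = 17 + 1 = 18  → 18 < 35, loop
  ADD #19: R2 = 18 + 1 = 19  → 19 < 35, loop
  ADD #20: R2 = 19 + 1 = 20  → 20 < 35, loop
  ADD #21: R2 = 20 + 1 = 21  → 21 < 35, loop
  ADD #22: R2 = 21 + 1 = 22  → 22 < 35, loop
  ADD #23: R2 = 22 + 1 = 23  → 23 < 35, loop
  ADD #24: R2 = 23 + 1 = 24  → 24 < 35, loop
  ADD #25: R2 = 24 + 1 = 25  → 25 < 35, loop
  ADD #26: R2 = 25 + 1 = 26  → 26 < 35, loop
  ADD #27: R2 = 26 + 1 = 27  → 27 < 35, loop
  ADD #28: R2 = 27 + 1 = 28  → 28 < 35, loop
  ADD #29: R2 = 28 + 1 = 29  → 29 < 35, loop
  ADD #30: R2 = 29 + 1 = 30  → 30 < 35, loop
  ADD #31: R2 = 30 + 1 = 31  → 31 < 35, loop
  ADD #32: R2 = 31 + 1 = 32  → 32 < 35, loop
  ADD #33: R2 = 32 + 1 = 33  → 33 < 35, loop
  ADD #34: R2 = 33 + 1 = 34  → 34 < 35, loop
  ADD #35: R2 = 34 + 1 = 35  → 35 >= 35, exit
Total ADD instructions: 35

35


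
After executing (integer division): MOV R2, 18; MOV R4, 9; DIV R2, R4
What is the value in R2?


Register state trace:
  MOV R2, 18  → R2 = 18
  MOV R4, 9  → R4 = 9
  DIV R2, R4  → R2 = 18 // 9 = 2
Final: R2 = 2

2


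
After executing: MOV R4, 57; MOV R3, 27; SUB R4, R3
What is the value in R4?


Register state trace:
  MOV R4, 57  → R4 = 57
  MOV R3, 27  → R3 = 27
  SUB R4, R3  → R4 = 57 - 27 = 30
Final: R4 = 30

30


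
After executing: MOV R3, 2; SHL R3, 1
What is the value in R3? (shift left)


Register state trace:
  MOV R3, 2  → R3 = 2
  SHL R3, 1  → R3 = 2 << 1 = 2 * 2^1 = 4
Final: R3 = 4

4


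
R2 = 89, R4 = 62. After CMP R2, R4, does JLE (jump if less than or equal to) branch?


Trace:
  R2 = 89, R4 = 62
  CMP R2, R4  → compares 89 vs 62
  JLE checks: is 89 less than or equal to 62?
  89 > 62, so condition is false
Branch taken: No

No


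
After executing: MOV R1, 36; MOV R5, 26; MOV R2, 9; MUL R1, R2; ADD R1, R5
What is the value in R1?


Register state trace:
  MOV R1, 36  → R1 = 36
  MOV R5, 26  → R5 = 26
  MOV R2, 9  → R2 = 9
  MUL R1, R2  → R1 = 36 * 9 = 324
  ADD R1, R5  → R1 = 324 + 26 = 350
Final: R1 = 350

350


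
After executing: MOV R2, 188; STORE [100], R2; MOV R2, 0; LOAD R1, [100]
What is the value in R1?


Register and memory trace:
  MOV R2, 188  → R2 = 188
  STORE [100], R2  → mem[100] = 188
  MOV R2, 0  → R2 = 0
  LOAD R1, [100]  → R1 = mem[100] = 188
Final: R1 = 188

188


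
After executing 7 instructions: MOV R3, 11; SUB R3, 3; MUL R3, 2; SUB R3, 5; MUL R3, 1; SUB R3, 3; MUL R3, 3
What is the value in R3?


Register state trace:
  MOV R3, 11  → R3 = 11
  SUB R3, 3  → R3 = 11 - 3 = 8
  MUL R3, 2  → R3 = 8 * 2 = 16
  SUB R3, 5  → R3 = 16 - 5 = 11
  MUL R3, 1  → R3 = 11 * 1 = 11
  SUB R3, 3  → R3 = 11 - 3 = 8
  MUL R3, 3  → R3 = 8 * 3 = 24
Final: R3 = 24

24


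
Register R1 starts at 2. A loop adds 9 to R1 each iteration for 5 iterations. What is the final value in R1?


Starting value: R1 = 2
  Iter 1: R1 = 2 + 9 = 11
  Iter 2: R1 = 11 + 9 = 20
  Iter 3: R1 = 20 + 9 = 29
  Iter 4: R1 = 29 + 9 = 38
  Iter 5: R1 = 38 + 9 = 47
Final: R1 = 47

47


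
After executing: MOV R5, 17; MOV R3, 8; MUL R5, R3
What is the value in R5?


Register state trace:
  MOV R5, 17  → R5 = 17
  MOV R3, 8  → R3 = 8
  MUL R5, R3  → R5 = 17 * 8 = 136
Final: R5 = 136

136


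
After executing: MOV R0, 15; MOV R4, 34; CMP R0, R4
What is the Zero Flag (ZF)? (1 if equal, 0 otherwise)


Register state trace:
  MOV R0, 15  → R0 = 15
  MOV R4, 34  → R4 = 34
  CMP R0, R4  → computes 15 - 34 = -19
  Result is nonzero, so values are not equal
ZF = 0

0


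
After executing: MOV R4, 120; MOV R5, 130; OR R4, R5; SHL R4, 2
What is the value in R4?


Register state trace:
  MOV R4, 120  → R4 = 120 (0b01111000)
  MOV R5, 130  → R5 = 130 (0b10000010)
  OR R4, R5  → R4 = 120 OR 130 = 250 (0b11111010)
  SHL R4, 2  → R4 = 250 << 2 = 1000
Final: R4 = 1000

1000


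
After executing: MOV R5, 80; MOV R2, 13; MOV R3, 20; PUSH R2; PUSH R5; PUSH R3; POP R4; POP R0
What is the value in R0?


Stack trace (top is rightmost):
  MOV R5, 80  → R5 = 80
  MOV R2, 13  → R2 = 13
  MOV R3, 20  → R3 = 20
  PUSH R2  → stack: [13]
  PUSH R5  → stack: [13, 80]
  PUSH R3  → stack: [13, 80, 20]
  POP R4  → R4 = 20, stack: [13, 80]
  POP R0  → R0 = 80, stack: [13]
Final: R0 = 80

80


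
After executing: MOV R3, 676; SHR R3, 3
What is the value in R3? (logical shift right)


Register state trace:
  MOV R3, 676  → R3 = 676
  SHR R3, 3  → R3 = 676 >> 3 = 676 // 2^3 = 84
Final: R3 = 84

84


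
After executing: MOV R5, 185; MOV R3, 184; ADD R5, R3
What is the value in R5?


Register state trace:
  MOV R5, 185  → R5 = 185
  MOV R3, 184  → R3 = 184
  ADD R5, R3  → R5 = 185 + 184 = 369
Final: R5 = 369

369


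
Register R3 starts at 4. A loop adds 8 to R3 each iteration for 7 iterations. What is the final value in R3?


Starting value: R3 = 4
  Iter 1: R3 = 4 + 8 = 12
  Iter 2: R3 = 12 + 8 = 20
  Iter 3: R3 = 20 + 8 = 28
  Iter 4: R3 = 28 + 8 = 36
  Iter 5: R3 = 36 + 8 = 44
  Iter 6: R3 = 44 + 8 = 52
  Iter 7: R3 = 52 + 8 = 60
Final: R3 = 60

60


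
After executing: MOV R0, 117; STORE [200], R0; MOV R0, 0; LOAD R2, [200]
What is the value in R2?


Register and memory trace:
  MOV R0, 117  → R0 = 117
  STORE [200], R0  → mem[200] = 117
  MOV R0, 0  → R0 = 0
  LOAD R2, [200]  → R2 = mem[200] = 117
Final: R2 = 117

117


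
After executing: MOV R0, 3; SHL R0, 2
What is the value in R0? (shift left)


Register state trace:
  MOV R0, 3  → R0 = 3
  SHL R0, 2  → R0 = 3 << 2 = 3 * 2^2 = 12
Final: R0 = 12

12


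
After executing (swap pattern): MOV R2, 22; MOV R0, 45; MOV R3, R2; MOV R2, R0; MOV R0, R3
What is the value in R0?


Register state trace (swap pattern):
  MOV R2, 22  → R2 = 22
  MOV R0, 45  → R0 = 45
  MOV R3, R2  → R3 = 22  (save R2)
  MOV R2, R0  → R2 = 45  (R2 gets R0's value)
  MOV R0, R3  → R0 = 22  (R0 gets saved value)
Final: R0 = 22

22


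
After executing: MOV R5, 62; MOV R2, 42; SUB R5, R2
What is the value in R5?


Register state trace:
  MOV R5, 62  → R5 = 62
  MOV R2, 42  → R2 = 42
  SUB R5, R2  → R5 = 62 - 42 = 20
Final: R5 = 20

20


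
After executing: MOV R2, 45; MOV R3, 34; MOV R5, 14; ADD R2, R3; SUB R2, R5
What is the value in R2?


Register state trace:
  MOV R2, 45  → R2 = 45
  MOV R3, 34  → R3 = 34
  MOV R5, 14  → R5 = 14
  ADD R2, R3  → R2 = 45 + 34 = 79
  SUB R2, R5  → R2 = 79 - 14 = 65
Final: R2 = 65

65


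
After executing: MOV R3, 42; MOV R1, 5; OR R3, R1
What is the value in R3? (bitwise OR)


Register state trace:
  MOV R3, 42  → R3 = 42 (0b00101010)
  MOV R1, 5  → R1 = 5 (0b00000101)
  OR R3, R1   → R3 = 42 OR 5 = 47 (0b00101111)
Final: R3 = 47

47


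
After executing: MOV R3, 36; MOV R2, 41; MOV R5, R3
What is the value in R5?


Register state trace:
  MOV R3, 36  → R3 = 36
  MOV R2, 41  → R2 = 41
  MOV R5, R3  → R5 = 36
Final: R5 = 36

36


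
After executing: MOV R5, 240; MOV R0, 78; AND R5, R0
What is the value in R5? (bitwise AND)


Register state trace:
  MOV R5, 240  → R5 = 240 (0b11110000)
  MOV R0, 78  → R0 = 78 (0b01001110)
  AND R5, R0  → R5 = 240 AND 78 = 64 (0b01000000)
Final: R5 = 64

64


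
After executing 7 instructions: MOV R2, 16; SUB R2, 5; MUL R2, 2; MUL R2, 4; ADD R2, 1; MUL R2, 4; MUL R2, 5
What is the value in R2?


Register state trace:
  MOV R2, 16  → R2 = 16
  SUB R2, 5  → R2 = 16 - 5 = 11
  MUL R2, 2  → R2 = 11 * 2 = 22
  MUL R2, 4  → R2 = 22 * 4 = 88
  ADD R2, 1  → R2 = 88 + 1 = 89
  MUL R2, 4  → R2 = 89 * 4 = 356
  MUL R2, 5  → R2 = 356 * 5 = 1780
Final: R2 = 1780

1780


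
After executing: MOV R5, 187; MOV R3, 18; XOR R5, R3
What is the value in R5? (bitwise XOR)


Register state trace:
  MOV R5, 187  → R5 = 187 (0b10111011)
  MOV R3, 18  → R3 = 18 (0b00010010)
  XOR R5, R3  → R5 = 187 XOR 18 = 169 (0b10101001)
Final: R5 = 169

169


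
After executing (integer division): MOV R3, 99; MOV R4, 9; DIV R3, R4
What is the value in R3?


Register state trace:
  MOV R3, 99  → R3 = 99
  MOV R4, 9  → R4 = 9
  DIV R3, R4  → R3 = 99 // 9 = 11
Final: R3 = 11

11


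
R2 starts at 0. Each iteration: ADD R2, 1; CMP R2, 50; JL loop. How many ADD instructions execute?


Loop trace (R2 starts at 0, target 50, step 1):
  ADD #1: R2 = 0 + 1 = 1  → 1 < 50, loop
  ADD #2: R2 = 1 + 1 = 2  → 2 < 50, loop
  ADD #3: R2 = 2 + 1 = 3  → 3 < 50, loop
  ADD #4: R2 = 3 + 1 = 4  → 4 < 50, loop
  ADD #5: R2 = 4 + 1 = 5  → 5 < 50, loop
  ADD #6: R2 = 5 + 1 = 6  → 6 < 50, loop
  ADD #7: R2 = 6 + 1 = 7  → 7 < 50, loop
  ADD #8: R2 = 7 + 1 = 8  → 8 < 50, loop
  ADD #9: R2 = 8 + 1 = 9  → 9 < 50, loop
  ADD #10: R2 = 9 + 1 = 10  → 10 < 50, loop
  ADD #11: R2 = 10 + 1 = 11  → 11 < 50, loop
  ADD #12: R2 = 11 + 1 = 12  → 12 < 50, loop
  ADD #13: R2 = 12 + 1 = 13  → 13 < 50, loop
  ADD #14: R2 = 13 + 1 = 14  → 14 < 50, loop
  ADD #15: R2 = 14 + 1 = 15  → 15 < 50, loop
  ADD #16: R2 = 15 + 1 = 16  → 16 < 50, loop
  ADD #17: R2 = 16 + 1 = 17  → 17 < 50, loop
  ADD #18: R2 = 17 + 1 = 18  → 18 < 50, loop
  ADD #19: R2 = 18 + 1 = 19  → 19 < 50, loop
  ADD #20: R2 = 19 + 1 = 20  → 20 < 50, loop
  ADD #21: R2 = 20 + 1 = 21  → 21 < 50, loop
  ADD #22: R2 = 21 + 1 = 22  → 22 < 50, loop
  ADD #23: R2 = 22 + 1 = 23  → 23 < 50, loop
  ADD #24: R2 = 23 + 1 = 24  → 24 < 50, loop
  ADD #25: R2 = 24 + 1 = 25  → 25 < 50, loop
  ADD #26: R2 = 25 + 1 = 26  → 26 < 50, loop
  ADD #27: R2 = 26 + 1 = 27  → 27 < 50, loop
  ADD #28: R2 = 27 + 1 = 28  → 28 < 50, loop
  ADD #29: R2 = 28 + 1 = 29  → 29 < 50, loop
  ADD #30: R2 = 29 + 1 = 30  → 30 < 50, loop
  ADD #31: R2 = 30 + 1 = 31  → 31 < 50, loop
  ADD #32: R2 = 31 + 1 = 32  → 32 < 50, loop
  ADD #33: R2 = 32 + 1 = 33  → 33 < 50, loop
  ADD #34: R2 = 33 + 1 = 34  → 34 < 50, loop
  ADD #35: R2 = 34 + 1 = 35  → 35 < 50, loop
  ADD #36: R2 = 35 + 1 = 36  → 36 < 50, loop
  ADD #37: R2 = 36 + 1 = 37  → 37 < 50, loop
  ADD #38: R2 = 37 + 1 = 38  → 38 < 50, loop
  ADD #39: R2 = 38 + 1 = 39  → 39 < 50, loop
  ADD #40: R2 = 39 + 1 = 40  → 40 < 50, loop
  ADD #41: R2 = 40 + 1 = 41  → 41 < 50, loop
  ADD #42: R2 = 41 + 1 = 42  → 42 < 50, loop
  ADD #43: R2 = 42 + 1 = 43  → 43 < 50, loop
  ADD #44: R2 = 43 + 1 = 44  → 44 < 50, loop
  ADD #45: R2 = 44 + 1 = 45  → 45 < 50, loop
  ADD #46: R2 = 45 + 1 = 46  → 46 < 50, loop
  ADD #47: R2 = 46 + 1 = 47  → 47 < 50, loop
  ADD #48: R2 = 47 + 1 = 48  → 48 < 50, loop
  ADD #49: R2 = 48 + 1 = 49  → 49 < 50, loop
  ADD #50: R2 = 49 + 1 = 50  → 50 >= 50, exit
Total ADD instructions: 50

50


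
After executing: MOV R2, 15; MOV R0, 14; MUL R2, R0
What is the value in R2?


Register state trace:
  MOV R2, 15  → R2 = 15
  MOV R0, 14  → R0 = 14
  MUL R2, R0  → R2 = 15 * 14 = 210
Final: R2 = 210

210


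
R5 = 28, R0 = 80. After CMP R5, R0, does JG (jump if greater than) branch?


Trace:
  R5 = 28, R0 = 80
  CMP R5, R0  → compares 28 vs 80
  JG checks: is 28 greater than 80?
  28 < 80, so condition is false
Branch taken: No

No


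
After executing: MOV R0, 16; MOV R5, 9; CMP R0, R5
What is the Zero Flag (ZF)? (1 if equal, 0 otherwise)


Register state trace:
  MOV R0, 16  → R0 = 16
  MOV R5, 9  → R5 = 9
  CMP R0, R5  → computes 16 - 9 = 7
  Result is nonzero, so values are not equal
ZF = 0

0


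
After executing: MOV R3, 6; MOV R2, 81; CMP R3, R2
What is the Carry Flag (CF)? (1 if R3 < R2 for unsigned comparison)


Register state trace:
  MOV R3, 6  → R3 = 6
  MOV R2, 81  → R2 = 81
  CMP R3, R2  → unsigned 6 - 81: borrow occurs
  6 < 81, so CF = 1
CF = 1

1


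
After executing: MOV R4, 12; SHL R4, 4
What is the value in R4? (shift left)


Register state trace:
  MOV R4, 12  → R4 = 12
  SHL R4, 4  → R4 = 12 << 4 = 12 * 2^4 = 192
Final: R4 = 192

192


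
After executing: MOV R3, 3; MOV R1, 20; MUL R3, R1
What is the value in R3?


Register state trace:
  MOV R3, 3  → R3 = 3
  MOV R1, 20  → R1 = 20
  MUL R3, R1  → R3 = 3 * 20 = 60
Final: R3 = 60

60


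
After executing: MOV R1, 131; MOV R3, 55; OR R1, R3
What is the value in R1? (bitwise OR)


Register state trace:
  MOV R1, 131  → R1 = 131 (0b10000011)
  MOV R3, 55  → R3 = 55 (0b00110111)
  OR R1, R3   → R1 = 131 OR 55 = 183 (0b10110111)
Final: R1 = 183

183


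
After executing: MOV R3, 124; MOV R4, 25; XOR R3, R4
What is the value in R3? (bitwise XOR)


Register state trace:
  MOV R3, 124  → R3 = 124 (0b01111100)
  MOV R4, 25  → R4 = 25 (0b00011001)
  XOR R3, R4  → R3 = 124 XOR 25 = 101 (0b01100101)
Final: R3 = 101

101


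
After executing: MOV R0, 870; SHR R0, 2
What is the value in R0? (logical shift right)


Register state trace:
  MOV R0, 870  → R0 = 870
  SHR R0, 2  → R0 = 870 >> 2 = 870 // 2^2 = 217
Final: R0 = 217

217


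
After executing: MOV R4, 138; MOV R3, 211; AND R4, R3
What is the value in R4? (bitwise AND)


Register state trace:
  MOV R4, 138  → R4 = 138 (0b10001010)
  MOV R3, 211  → R3 = 211 (0b11010011)
  AND R4, R3  → R4 = 138 AND 211 = 130 (0b10000010)
Final: R4 = 130

130


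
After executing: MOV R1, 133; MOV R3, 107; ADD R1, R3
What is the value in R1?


Register state trace:
  MOV R1, 133  → R1 = 133
  MOV R3, 107  → R3 = 107
  ADD R1, R3  → R1 = 133 + 107 = 240
Final: R1 = 240

240


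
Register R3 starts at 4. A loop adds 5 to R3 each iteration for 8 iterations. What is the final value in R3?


Starting value: R3 = 4
  Iter 1: R3 = 4 + 5 = 9
  Iter 2: R3 = 9 + 5 = 14
  Iter 3: R3 = 14 + 5 = 19
  Iter 4: R3 = 19 + 5 = 24
  Iter 5: R3 = 24 + 5 = 29
  Iter 6: R3 = 29 + 5 = 34
  Iter 7: R3 = 34 + 5 = 39
  Iter 8: R3 = 39 + 5 = 44
Final: R3 = 44

44


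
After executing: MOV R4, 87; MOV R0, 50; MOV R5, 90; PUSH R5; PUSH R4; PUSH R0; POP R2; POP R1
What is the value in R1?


Stack trace (top is rightmost):
  MOV R4, 87  → R4 = 87
  MOV R0, 50  → R0 = 50
  MOV R5, 90  → R5 = 90
  PUSH R5  → stack: [90]
  PUSH R4  → stack: [90, 87]
  PUSH R0  → stack: [90, 87, 50]
  POP R2  → R2 = 50, stack: [90, 87]
  POP R1  → R1 = 87, stack: [90]
Final: R1 = 87

87


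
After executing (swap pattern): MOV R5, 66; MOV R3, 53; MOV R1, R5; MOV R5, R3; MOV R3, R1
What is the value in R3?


Register state trace (swap pattern):
  MOV R5, 66  → R5 = 66
  MOV R3, 53  → R3 = 53
  MOV R1, R5  → R1 = 66  (save R5)
  MOV R5, R3  → R5 = 53  (R5 gets R3's value)
  MOV R3, R1  → R3 = 66  (R3 gets saved value)
Final: R3 = 66

66


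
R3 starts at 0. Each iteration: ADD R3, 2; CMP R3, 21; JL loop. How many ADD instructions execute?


Loop trace (R3 starts at 0, target 21, step 2):
  ADD #1: R3 = 0 + 2 = 2  → 2 < 21, loop
  ADD #2: R3 = 2 + 2 = 4  → 4 < 21, loop
  ADD #3: R3 = 4 + 2 = 6  → 6 < 21, loop
  ADD #4: R3 = 6 + 2 = 8  → 8 < 21, loop
  ADD #5: R3 = 8 + 2 = 10  → 10 < 21, loop
  ADD #6: R3 = 10 + 2 = 12  → 12 < 21, loop
  ADD #7: R3 = 12 + 2 = 14  → 14 < 21, loop
  ADD #8: R3 = 14 + 2 = 16  → 16 < 21, loop
  ADD #9: R3 = 16 + 2 = 18  → 18 < 21, loop
  ADD #10: R3 = 18 + 2 = 20  → 20 < 21, loop
  ADD #11: R3 = 20 + 2 = 22  → 22 >= 21, exit
Total ADD instructions: 11

11


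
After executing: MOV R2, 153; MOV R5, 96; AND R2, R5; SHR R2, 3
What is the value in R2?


Register state trace:
  MOV R2, 153  → R2 = 153 (0b10011001)
  MOV R5, 96  → R5 = 96 (0b01100000)
  AND R2, R5  → R2 = 153 AND 96 = 0 (0b00000000)
  SHR R2, 3  → R2 = 0 >> 3 = 0
Final: R2 = 0

0


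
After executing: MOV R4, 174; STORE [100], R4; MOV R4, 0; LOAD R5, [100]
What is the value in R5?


Register and memory trace:
  MOV R4, 174  → R4 = 174
  STORE [100], R4  → mem[100] = 174
  MOV R4, 0  → R4 = 0
  LOAD R5, [100]  → R5 = mem[100] = 174
Final: R5 = 174

174


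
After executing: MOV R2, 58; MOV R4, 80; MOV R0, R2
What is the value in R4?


Register state trace:
  MOV R2, 58  → R2 = 58
  MOV R4, 80  → R4 = 80
  MOV R0, R2  → R0 = 58
Final: R4 = 80

80


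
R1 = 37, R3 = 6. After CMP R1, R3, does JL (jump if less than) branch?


Trace:
  R1 = 37, R3 = 6
  CMP R1, R3  → compares 37 vs 6
  JL checks: is 37 less than 6?
  37 > 6, so condition is false
Branch taken: No

No


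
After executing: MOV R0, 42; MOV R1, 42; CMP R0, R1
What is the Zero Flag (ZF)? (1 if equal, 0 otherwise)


Register state trace:
  MOV R0, 42  → R0 = 42
  MOV R1, 42  → R1 = 42
  CMP R0, R1  → computes 42 - 42 = 0
  Result is zero, so values are equal
ZF = 1

1


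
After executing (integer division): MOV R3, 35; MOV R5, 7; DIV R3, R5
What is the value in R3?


Register state trace:
  MOV R3, 35  → R3 = 35
  MOV R5, 7  → R5 = 7
  DIV R3, R5  → R3 = 35 // 7 = 5
Final: R3 = 5

5


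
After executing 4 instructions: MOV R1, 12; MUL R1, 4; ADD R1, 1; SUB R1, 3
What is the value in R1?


Register state trace:
  MOV R1, 12  → R1 = 12
  MUL R1, 4  → R1 = 12 * 4 = 48
  ADD R1, 1  → R1 = 48 + 1 = 49
  SUB R1, 3  → R1 = 49 - 3 = 46
Final: R1 = 46

46


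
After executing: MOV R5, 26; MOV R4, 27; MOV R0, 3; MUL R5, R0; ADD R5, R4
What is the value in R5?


Register state trace:
  MOV R5, 26  → R5 = 26
  MOV R4, 27  → R4 = 27
  MOV R0, 3  → R0 = 3
  MUL R5, R0  → R5 = 26 * 3 = 78
  ADD R5, R4  → R5 = 78 + 27 = 105
Final: R5 = 105

105


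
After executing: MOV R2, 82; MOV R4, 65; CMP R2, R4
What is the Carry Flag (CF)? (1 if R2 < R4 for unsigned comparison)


Register state trace:
  MOV R2, 82  → R2 = 82
  MOV R4, 65  → R4 = 65
  CMP R2, R4  → unsigned 82 - 65: no borrow
  82 >= 65, so CF = 0
CF = 0

0


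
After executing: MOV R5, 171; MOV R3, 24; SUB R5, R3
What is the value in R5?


Register state trace:
  MOV R5, 171  → R5 = 171
  MOV R3, 24  → R3 = 24
  SUB R5, R3  → R5 = 171 - 24 = 147
Final: R5 = 147

147


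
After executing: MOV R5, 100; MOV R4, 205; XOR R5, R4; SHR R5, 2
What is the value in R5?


Register state trace:
  MOV R5, 100  → R5 = 100 (0b01100100)
  MOV R4, 205  → R4 = 205 (0b11001101)
  XOR R5, R4  → R5 = 100 XOR 205 = 169 (0b10101001)
  SHR R5, 2  → R5 = 169 >> 2 = 42
Final: R5 = 42

42
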